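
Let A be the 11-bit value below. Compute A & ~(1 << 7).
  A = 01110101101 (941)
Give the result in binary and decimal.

Mask = ~(1 << 7) = 11101111111
Bit 7 of A is 1, so AND-ing with the mask clears it to 0.
  01110101101
& 11101111111
-------------
  01100101101

Answer: 01100101101 (813)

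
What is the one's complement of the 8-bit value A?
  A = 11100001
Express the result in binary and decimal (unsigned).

Flip each bit (0->1, 1->0):
  11100001
  00011110

Answer: 00011110 (30)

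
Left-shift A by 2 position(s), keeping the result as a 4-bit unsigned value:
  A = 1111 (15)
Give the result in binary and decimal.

Shift left by 2: drop the top 2 bit(s), append 2 zero(s) on the right.
  1111  ->  discard [11], keep [11], append 00
= 1100

Answer: 1100 (12)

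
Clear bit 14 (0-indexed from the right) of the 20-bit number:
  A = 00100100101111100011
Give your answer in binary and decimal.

Mask = ~(1 << 14) = 11111011111111111111
Bit 14 of A is 1, so AND-ing with the mask clears it to 0.
  00100100101111100011
& 11111011111111111111
----------------------
  00100000101111100011

Answer: 00100000101111100011 (134115)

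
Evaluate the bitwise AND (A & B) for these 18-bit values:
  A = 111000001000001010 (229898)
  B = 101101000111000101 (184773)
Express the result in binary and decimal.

Apply & to each column (1 only where both bits are 1):
  111000001000001010
& 101101000111000101
--------------------
  101000000000000000

Answer: 101000000000000000 (163840)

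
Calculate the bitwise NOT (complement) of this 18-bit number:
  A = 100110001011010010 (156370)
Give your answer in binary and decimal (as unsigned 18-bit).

Flip each bit (0->1, 1->0):
  100110001011010010
  011001110100101101

Answer: 011001110100101101 (105773)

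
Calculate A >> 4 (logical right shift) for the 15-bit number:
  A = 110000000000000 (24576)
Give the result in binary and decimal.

Logical shift right by 4: drop the bottom 4 bit(s), prepend 4 zero(s) on the left.
  110000000000000  ->  keep [11000000000], discard [0000], prepend 0000
= 000011000000000

Answer: 000011000000000 (1536)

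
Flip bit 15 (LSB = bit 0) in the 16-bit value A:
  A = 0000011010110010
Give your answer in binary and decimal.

Mask = 1 << 15 = 1000000000000000
Bit 15 of A is 0; XOR with the mask flips it to 1.
  0000011010110010
^ 1000000000000000
------------------
  1000011010110010

Answer: 1000011010110010 (34482)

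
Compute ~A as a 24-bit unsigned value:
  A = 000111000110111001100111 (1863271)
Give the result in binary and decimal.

Flip each bit (0->1, 1->0):
  000111000110111001100111
  111000111001000110011000

Answer: 111000111001000110011000 (14913944)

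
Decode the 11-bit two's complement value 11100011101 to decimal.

MSB is 1, so the value is negative. Find the magnitude:
1. Invert bits:  00011100010
2. Add 1:        00011100011  = 227
3. Apply sign:   -227

Answer: -227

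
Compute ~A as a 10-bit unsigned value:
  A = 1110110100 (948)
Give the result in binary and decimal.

Flip each bit (0->1, 1->0):
  1110110100
  0001001011

Answer: 0001001011 (75)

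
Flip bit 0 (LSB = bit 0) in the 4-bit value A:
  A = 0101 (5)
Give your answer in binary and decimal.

Mask = 1 << 0 = 0001
Bit 0 of A is 1; XOR with the mask flips it to 0.
  0101
^ 0001
------
  0100

Answer: 0100 (4)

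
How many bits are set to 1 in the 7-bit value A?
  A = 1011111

1011111
1-bits at positions (from bit 0 = LSB): 0, 1, 2, 3, 4, 6
Count = 6

Answer: 6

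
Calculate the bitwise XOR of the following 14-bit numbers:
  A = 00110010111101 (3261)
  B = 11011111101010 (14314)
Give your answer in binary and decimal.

Apply ^ to each column (1 where bits differ):
  00110010111101
^ 11011111101010
----------------
  11101101010111

Answer: 11101101010111 (15191)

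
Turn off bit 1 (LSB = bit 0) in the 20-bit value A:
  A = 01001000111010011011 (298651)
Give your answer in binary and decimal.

Mask = ~(1 << 1) = 11111111111111111101
Bit 1 of A is 1, so AND-ing with the mask clears it to 0.
  01001000111010011011
& 11111111111111111101
----------------------
  01001000111010011001

Answer: 01001000111010011001 (298649)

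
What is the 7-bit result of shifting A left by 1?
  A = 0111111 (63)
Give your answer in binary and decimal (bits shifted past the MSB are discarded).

Shift left by 1: drop the top 1 bit(s), append 1 zero(s) on the right.
  0111111  ->  discard [0], keep [111111], append 0
= 1111110

Answer: 1111110 (126)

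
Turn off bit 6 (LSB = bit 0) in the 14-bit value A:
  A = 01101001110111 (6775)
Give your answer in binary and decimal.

Mask = ~(1 << 6) = 11111110111111
Bit 6 of A is 1, so AND-ing with the mask clears it to 0.
  01101001110111
& 11111110111111
----------------
  01101000110111

Answer: 01101000110111 (6711)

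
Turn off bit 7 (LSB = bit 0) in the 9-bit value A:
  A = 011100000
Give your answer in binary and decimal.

Mask = ~(1 << 7) = 101111111
Bit 7 of A is 1, so AND-ing with the mask clears it to 0.
  011100000
& 101111111
-----------
  001100000

Answer: 001100000 (96)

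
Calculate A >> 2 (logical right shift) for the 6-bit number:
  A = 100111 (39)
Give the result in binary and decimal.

Logical shift right by 2: drop the bottom 2 bit(s), prepend 2 zero(s) on the left.
  100111  ->  keep [1001], discard [11], prepend 00
= 001001

Answer: 001001 (9)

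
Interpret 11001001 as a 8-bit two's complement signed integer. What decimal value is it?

MSB is 1, so the value is negative. Find the magnitude:
1. Invert bits:  00110110
2. Add 1:        00110111  = 55
3. Apply sign:   -55

Answer: -55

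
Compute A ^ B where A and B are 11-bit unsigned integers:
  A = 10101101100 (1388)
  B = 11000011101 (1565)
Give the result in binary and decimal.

Apply ^ to each column (1 where bits differ):
  10101101100
^ 11000011101
-------------
  01101110001

Answer: 01101110001 (881)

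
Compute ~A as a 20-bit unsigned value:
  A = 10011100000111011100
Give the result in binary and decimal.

Flip each bit (0->1, 1->0):
  10011100000111011100
  01100011111000100011

Answer: 01100011111000100011 (409123)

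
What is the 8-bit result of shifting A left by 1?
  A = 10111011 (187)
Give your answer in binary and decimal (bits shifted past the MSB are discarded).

Shift left by 1: drop the top 1 bit(s), append 1 zero(s) on the right.
  10111011  ->  discard [1], keep [0111011], append 0
= 01110110

Answer: 01110110 (118)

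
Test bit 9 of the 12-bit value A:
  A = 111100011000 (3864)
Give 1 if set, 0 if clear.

Bit 9 is the 10th from the right.
  111100011000
    ^
That bit is 1.

Answer: 1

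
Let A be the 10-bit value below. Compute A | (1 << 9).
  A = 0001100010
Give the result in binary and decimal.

Mask = 1 << 9 = 1000000000
Bit 9 of A is 0, so OR-ing with the mask flips it to 1.
  0001100010
| 1000000000
------------
  1001100010

Answer: 1001100010 (610)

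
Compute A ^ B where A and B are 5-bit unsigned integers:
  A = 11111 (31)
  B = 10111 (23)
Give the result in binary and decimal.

Apply ^ to each column (1 where bits differ):
  11111
^ 10111
-------
  01000

Answer: 01000 (8)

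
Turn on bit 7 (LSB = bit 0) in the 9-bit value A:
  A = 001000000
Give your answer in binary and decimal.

Mask = 1 << 7 = 010000000
Bit 7 of A is 0, so OR-ing with the mask flips it to 1.
  001000000
| 010000000
-----------
  011000000

Answer: 011000000 (192)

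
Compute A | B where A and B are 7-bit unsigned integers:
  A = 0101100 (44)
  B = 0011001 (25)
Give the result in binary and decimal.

Apply | to each column (1 where either bit is 1):
  0101100
| 0011001
---------
  0111101

Answer: 0111101 (61)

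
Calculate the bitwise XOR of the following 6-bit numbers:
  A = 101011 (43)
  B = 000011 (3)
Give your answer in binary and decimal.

Apply ^ to each column (1 where bits differ):
  101011
^ 000011
--------
  101000

Answer: 101000 (40)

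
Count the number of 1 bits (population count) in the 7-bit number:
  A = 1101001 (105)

1101001
1-bits at positions (from bit 0 = LSB): 0, 3, 5, 6
Count = 4

Answer: 4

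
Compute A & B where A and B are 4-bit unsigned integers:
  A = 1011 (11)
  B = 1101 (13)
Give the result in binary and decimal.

Apply & to each column (1 only where both bits are 1):
  1011
& 1101
------
  1001

Answer: 1001 (9)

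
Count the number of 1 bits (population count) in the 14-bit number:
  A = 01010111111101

01010111111101
1-bits at positions (from bit 0 = LSB): 0, 2, 3, 4, 5, 6, 7, 8, 10, 12
Count = 10

Answer: 10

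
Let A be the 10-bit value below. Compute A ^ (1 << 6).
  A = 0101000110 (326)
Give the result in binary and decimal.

Mask = 1 << 6 = 0001000000
Bit 6 of A is 1; XOR with the mask flips it to 0.
  0101000110
^ 0001000000
------------
  0100000110

Answer: 0100000110 (262)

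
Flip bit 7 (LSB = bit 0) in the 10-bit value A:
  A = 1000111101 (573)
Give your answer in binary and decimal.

Mask = 1 << 7 = 0010000000
Bit 7 of A is 0; XOR with the mask flips it to 1.
  1000111101
^ 0010000000
------------
  1010111101

Answer: 1010111101 (701)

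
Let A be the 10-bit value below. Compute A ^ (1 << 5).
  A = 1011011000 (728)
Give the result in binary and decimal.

Mask = 1 << 5 = 0000100000
Bit 5 of A is 0; XOR with the mask flips it to 1.
  1011011000
^ 0000100000
------------
  1011111000

Answer: 1011111000 (760)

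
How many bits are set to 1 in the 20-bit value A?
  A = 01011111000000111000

01011111000000111000
1-bits at positions (from bit 0 = LSB): 3, 4, 5, 12, 13, 14, 15, 16, 18
Count = 9

Answer: 9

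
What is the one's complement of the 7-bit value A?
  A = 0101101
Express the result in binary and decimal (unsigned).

Flip each bit (0->1, 1->0):
  0101101
  1010010

Answer: 1010010 (82)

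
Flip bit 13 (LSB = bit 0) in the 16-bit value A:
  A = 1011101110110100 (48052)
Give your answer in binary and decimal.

Mask = 1 << 13 = 0010000000000000
Bit 13 of A is 1; XOR with the mask flips it to 0.
  1011101110110100
^ 0010000000000000
------------------
  1001101110110100

Answer: 1001101110110100 (39860)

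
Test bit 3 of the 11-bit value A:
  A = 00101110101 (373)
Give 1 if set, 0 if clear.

Bit 3 is the 4th from the right.
  00101110101
         ^
That bit is 0.

Answer: 0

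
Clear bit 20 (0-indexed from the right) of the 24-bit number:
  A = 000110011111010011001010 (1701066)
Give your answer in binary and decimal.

Mask = ~(1 << 20) = 111011111111111111111111
Bit 20 of A is 1, so AND-ing with the mask clears it to 0.
  000110011111010011001010
& 111011111111111111111111
--------------------------
  000010011111010011001010

Answer: 000010011111010011001010 (652490)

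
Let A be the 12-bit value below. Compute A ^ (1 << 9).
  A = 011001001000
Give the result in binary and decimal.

Mask = 1 << 9 = 001000000000
Bit 9 of A is 1; XOR with the mask flips it to 0.
  011001001000
^ 001000000000
--------------
  010001001000

Answer: 010001001000 (1096)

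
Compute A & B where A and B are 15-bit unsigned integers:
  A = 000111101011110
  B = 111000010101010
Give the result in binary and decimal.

Apply & to each column (1 only where both bits are 1):
  000111101011110
& 111000010101010
-----------------
  000000000001010

Answer: 000000000001010 (10)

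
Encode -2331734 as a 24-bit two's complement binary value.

1. Binary of +2331734:  001000111001010001010110
2. Invert bits:     110111000110101110101001
3. Add 1:           110111000110101110101010

Answer: 110111000110101110101010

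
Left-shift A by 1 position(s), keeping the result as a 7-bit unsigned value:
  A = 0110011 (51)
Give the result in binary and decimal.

Shift left by 1: drop the top 1 bit(s), append 1 zero(s) on the right.
  0110011  ->  discard [0], keep [110011], append 0
= 1100110

Answer: 1100110 (102)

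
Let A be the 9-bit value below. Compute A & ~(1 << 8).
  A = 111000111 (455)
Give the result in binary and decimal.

Mask = ~(1 << 8) = 011111111
Bit 8 of A is 1, so AND-ing with the mask clears it to 0.
  111000111
& 011111111
-----------
  011000111

Answer: 011000111 (199)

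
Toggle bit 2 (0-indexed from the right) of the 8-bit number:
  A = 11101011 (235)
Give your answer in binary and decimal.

Mask = 1 << 2 = 00000100
Bit 2 of A is 0; XOR with the mask flips it to 1.
  11101011
^ 00000100
----------
  11101111

Answer: 11101111 (239)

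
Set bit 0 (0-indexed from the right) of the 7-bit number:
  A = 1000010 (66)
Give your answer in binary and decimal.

Mask = 1 << 0 = 0000001
Bit 0 of A is 0, so OR-ing with the mask flips it to 1.
  1000010
| 0000001
---------
  1000011

Answer: 1000011 (67)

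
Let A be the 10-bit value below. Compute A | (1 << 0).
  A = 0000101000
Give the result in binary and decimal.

Mask = 1 << 0 = 0000000001
Bit 0 of A is 0, so OR-ing with the mask flips it to 1.
  0000101000
| 0000000001
------------
  0000101001

Answer: 0000101001 (41)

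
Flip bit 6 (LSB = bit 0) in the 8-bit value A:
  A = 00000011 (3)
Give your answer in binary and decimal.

Mask = 1 << 6 = 01000000
Bit 6 of A is 0; XOR with the mask flips it to 1.
  00000011
^ 01000000
----------
  01000011

Answer: 01000011 (67)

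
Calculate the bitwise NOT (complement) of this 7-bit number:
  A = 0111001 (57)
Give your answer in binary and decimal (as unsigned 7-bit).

Flip each bit (0->1, 1->0):
  0111001
  1000110

Answer: 1000110 (70)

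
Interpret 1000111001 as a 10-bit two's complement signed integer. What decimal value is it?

MSB is 1, so the value is negative. Find the magnitude:
1. Invert bits:  0111000110
2. Add 1:        0111000111  = 455
3. Apply sign:   -455

Answer: -455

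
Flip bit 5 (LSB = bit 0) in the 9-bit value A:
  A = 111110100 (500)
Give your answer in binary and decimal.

Mask = 1 << 5 = 000100000
Bit 5 of A is 1; XOR with the mask flips it to 0.
  111110100
^ 000100000
-----------
  111010100

Answer: 111010100 (468)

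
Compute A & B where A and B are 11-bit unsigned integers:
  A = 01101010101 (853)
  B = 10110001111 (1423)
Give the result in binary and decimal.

Apply & to each column (1 only where both bits are 1):
  01101010101
& 10110001111
-------------
  00100000101

Answer: 00100000101 (261)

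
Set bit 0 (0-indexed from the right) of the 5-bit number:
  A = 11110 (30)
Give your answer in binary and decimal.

Mask = 1 << 0 = 00001
Bit 0 of A is 0, so OR-ing with the mask flips it to 1.
  11110
| 00001
-------
  11111

Answer: 11111 (31)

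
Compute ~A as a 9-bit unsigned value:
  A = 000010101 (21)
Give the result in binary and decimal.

Flip each bit (0->1, 1->0):
  000010101
  111101010

Answer: 111101010 (490)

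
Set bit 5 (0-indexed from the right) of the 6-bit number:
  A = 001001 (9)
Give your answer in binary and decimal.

Mask = 1 << 5 = 100000
Bit 5 of A is 0, so OR-ing with the mask flips it to 1.
  001001
| 100000
--------
  101001

Answer: 101001 (41)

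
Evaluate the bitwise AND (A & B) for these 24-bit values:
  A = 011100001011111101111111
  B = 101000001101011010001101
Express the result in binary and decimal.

Apply & to each column (1 only where both bits are 1):
  011100001011111101111111
& 101000001101011010001101
--------------------------
  001000001001011000001101

Answer: 001000001001011000001101 (2135565)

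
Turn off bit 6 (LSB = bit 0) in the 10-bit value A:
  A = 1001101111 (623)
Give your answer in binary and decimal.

Mask = ~(1 << 6) = 1110111111
Bit 6 of A is 1, so AND-ing with the mask clears it to 0.
  1001101111
& 1110111111
------------
  1000101111

Answer: 1000101111 (559)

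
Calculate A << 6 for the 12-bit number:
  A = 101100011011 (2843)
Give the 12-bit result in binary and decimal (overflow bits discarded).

Shift left by 6: drop the top 6 bit(s), append 6 zero(s) on the right.
  101100011011  ->  discard [101100], keep [011011], append 000000
= 011011000000

Answer: 011011000000 (1728)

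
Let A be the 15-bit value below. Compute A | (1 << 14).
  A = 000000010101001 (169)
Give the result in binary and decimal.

Mask = 1 << 14 = 100000000000000
Bit 14 of A is 0, so OR-ing with the mask flips it to 1.
  000000010101001
| 100000000000000
-----------------
  100000010101001

Answer: 100000010101001 (16553)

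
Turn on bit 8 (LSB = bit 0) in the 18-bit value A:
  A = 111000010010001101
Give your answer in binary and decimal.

Mask = 1 << 8 = 000000000100000000
Bit 8 of A is 0, so OR-ing with the mask flips it to 1.
  111000010010001101
| 000000000100000000
--------------------
  111000010110001101

Answer: 111000010110001101 (230797)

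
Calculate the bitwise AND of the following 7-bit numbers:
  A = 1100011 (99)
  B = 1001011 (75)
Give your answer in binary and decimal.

Apply & to each column (1 only where both bits are 1):
  1100011
& 1001011
---------
  1000011

Answer: 1000011 (67)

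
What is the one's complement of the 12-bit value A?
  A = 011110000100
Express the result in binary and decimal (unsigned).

Flip each bit (0->1, 1->0):
  011110000100
  100001111011

Answer: 100001111011 (2171)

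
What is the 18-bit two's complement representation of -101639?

1. Binary of +101639:  011000110100000111
2. Invert bits:     100111001011111000
3. Add 1:           100111001011111001

Answer: 100111001011111001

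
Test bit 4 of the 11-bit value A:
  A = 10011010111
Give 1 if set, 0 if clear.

Bit 4 is the 5th from the right.
  10011010111
        ^
That bit is 1.

Answer: 1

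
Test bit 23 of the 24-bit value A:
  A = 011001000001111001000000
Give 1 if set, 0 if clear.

Bit 23 is the 24th from the right.
  011001000001111001000000
  ^
That bit is 0.

Answer: 0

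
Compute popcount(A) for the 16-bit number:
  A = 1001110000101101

1001110000101101
1-bits at positions (from bit 0 = LSB): 0, 2, 3, 5, 10, 11, 12, 15
Count = 8

Answer: 8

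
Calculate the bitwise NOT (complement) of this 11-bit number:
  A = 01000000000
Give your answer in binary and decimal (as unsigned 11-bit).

Flip each bit (0->1, 1->0):
  01000000000
  10111111111

Answer: 10111111111 (1535)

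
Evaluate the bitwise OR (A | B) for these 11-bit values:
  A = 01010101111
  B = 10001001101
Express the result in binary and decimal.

Apply | to each column (1 where either bit is 1):
  01010101111
| 10001001101
-------------
  11011101111

Answer: 11011101111 (1775)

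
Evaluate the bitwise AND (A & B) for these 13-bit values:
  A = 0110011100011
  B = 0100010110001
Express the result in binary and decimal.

Apply & to each column (1 only where both bits are 1):
  0110011100011
& 0100010110001
---------------
  0100010100001

Answer: 0100010100001 (2209)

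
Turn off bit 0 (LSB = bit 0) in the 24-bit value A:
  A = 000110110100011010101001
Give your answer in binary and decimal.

Mask = ~(1 << 0) = 111111111111111111111110
Bit 0 of A is 1, so AND-ing with the mask clears it to 0.
  000110110100011010101001
& 111111111111111111111110
--------------------------
  000110110100011010101000

Answer: 000110110100011010101000 (1787560)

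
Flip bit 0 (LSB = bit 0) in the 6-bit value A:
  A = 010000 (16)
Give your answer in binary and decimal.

Mask = 1 << 0 = 000001
Bit 0 of A is 0; XOR with the mask flips it to 1.
  010000
^ 000001
--------
  010001

Answer: 010001 (17)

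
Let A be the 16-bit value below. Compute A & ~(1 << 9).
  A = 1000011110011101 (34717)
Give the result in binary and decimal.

Mask = ~(1 << 9) = 1111110111111111
Bit 9 of A is 1, so AND-ing with the mask clears it to 0.
  1000011110011101
& 1111110111111111
------------------
  1000010110011101

Answer: 1000010110011101 (34205)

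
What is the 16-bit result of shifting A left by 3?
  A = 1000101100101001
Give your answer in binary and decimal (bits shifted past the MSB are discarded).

Shift left by 3: drop the top 3 bit(s), append 3 zero(s) on the right.
  1000101100101001  ->  discard [100], keep [0101100101001], append 000
= 0101100101001000

Answer: 0101100101001000 (22856)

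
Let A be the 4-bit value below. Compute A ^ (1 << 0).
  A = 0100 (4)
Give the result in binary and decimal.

Mask = 1 << 0 = 0001
Bit 0 of A is 0; XOR with the mask flips it to 1.
  0100
^ 0001
------
  0101

Answer: 0101 (5)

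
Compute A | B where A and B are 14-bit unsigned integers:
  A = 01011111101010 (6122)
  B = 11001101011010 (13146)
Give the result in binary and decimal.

Apply | to each column (1 where either bit is 1):
  01011111101010
| 11001101011010
----------------
  11011111111010

Answer: 11011111111010 (14330)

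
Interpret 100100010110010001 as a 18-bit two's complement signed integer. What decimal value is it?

MSB is 1, so the value is negative. Find the magnitude:
1. Invert bits:  011011101001101110
2. Add 1:        011011101001101111  = 113263
3. Apply sign:   -113263

Answer: -113263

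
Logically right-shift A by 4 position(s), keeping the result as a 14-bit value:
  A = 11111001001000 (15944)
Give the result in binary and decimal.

Logical shift right by 4: drop the bottom 4 bit(s), prepend 4 zero(s) on the left.
  11111001001000  ->  keep [1111100100], discard [1000], prepend 0000
= 00001111100100

Answer: 00001111100100 (996)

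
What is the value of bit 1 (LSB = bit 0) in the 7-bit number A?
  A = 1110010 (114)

Bit 1 is the 2nd from the right.
  1110010
       ^
That bit is 1.

Answer: 1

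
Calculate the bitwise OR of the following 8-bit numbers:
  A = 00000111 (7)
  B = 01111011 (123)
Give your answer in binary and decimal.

Apply | to each column (1 where either bit is 1):
  00000111
| 01111011
----------
  01111111

Answer: 01111111 (127)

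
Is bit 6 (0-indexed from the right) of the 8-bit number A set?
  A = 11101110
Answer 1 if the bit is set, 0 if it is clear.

Bit 6 is the 7th from the right.
  11101110
   ^
That bit is 1.

Answer: 1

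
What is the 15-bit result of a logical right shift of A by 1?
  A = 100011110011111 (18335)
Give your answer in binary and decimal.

Logical shift right by 1: drop the bottom 1 bit(s), prepend 1 zero(s) on the left.
  100011110011111  ->  keep [10001111001111], discard [1], prepend 0
= 010001111001111

Answer: 010001111001111 (9167)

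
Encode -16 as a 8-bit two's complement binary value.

1. Binary of +16:  00010000
2. Invert bits:     11101111
3. Add 1:           11110000

Answer: 11110000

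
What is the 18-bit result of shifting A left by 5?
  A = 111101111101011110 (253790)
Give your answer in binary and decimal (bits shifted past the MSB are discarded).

Shift left by 5: drop the top 5 bit(s), append 5 zero(s) on the right.
  111101111101011110  ->  discard [11110], keep [1111101011110], append 00000
= 111110101111000000

Answer: 111110101111000000 (256960)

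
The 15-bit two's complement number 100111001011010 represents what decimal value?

MSB is 1, so the value is negative. Find the magnitude:
1. Invert bits:  011000110100101
2. Add 1:        011000110100110  = 12710
3. Apply sign:   -12710

Answer: -12710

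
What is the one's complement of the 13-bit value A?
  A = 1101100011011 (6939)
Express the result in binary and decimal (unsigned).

Flip each bit (0->1, 1->0):
  1101100011011
  0010011100100

Answer: 0010011100100 (1252)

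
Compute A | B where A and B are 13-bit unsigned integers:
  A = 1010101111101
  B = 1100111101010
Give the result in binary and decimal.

Apply | to each column (1 where either bit is 1):
  1010101111101
| 1100111101010
---------------
  1110111111111

Answer: 1110111111111 (7679)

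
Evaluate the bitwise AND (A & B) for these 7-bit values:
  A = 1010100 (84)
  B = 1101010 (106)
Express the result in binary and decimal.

Apply & to each column (1 only where both bits are 1):
  1010100
& 1101010
---------
  1000000

Answer: 1000000 (64)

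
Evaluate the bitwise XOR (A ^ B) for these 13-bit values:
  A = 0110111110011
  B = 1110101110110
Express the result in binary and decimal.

Apply ^ to each column (1 where bits differ):
  0110111110011
^ 1110101110110
---------------
  1000010000101

Answer: 1000010000101 (4229)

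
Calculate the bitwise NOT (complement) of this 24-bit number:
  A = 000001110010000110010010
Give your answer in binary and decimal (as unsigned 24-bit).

Flip each bit (0->1, 1->0):
  000001110010000110010010
  111110001101111001101101

Answer: 111110001101111001101101 (16309869)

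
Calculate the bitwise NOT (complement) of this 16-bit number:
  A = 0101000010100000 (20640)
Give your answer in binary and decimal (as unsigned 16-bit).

Flip each bit (0->1, 1->0):
  0101000010100000
  1010111101011111

Answer: 1010111101011111 (44895)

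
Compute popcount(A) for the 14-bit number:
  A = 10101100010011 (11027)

10101100010011
1-bits at positions (from bit 0 = LSB): 0, 1, 4, 8, 9, 11, 13
Count = 7

Answer: 7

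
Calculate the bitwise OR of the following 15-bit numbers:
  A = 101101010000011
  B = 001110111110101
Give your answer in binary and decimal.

Apply | to each column (1 where either bit is 1):
  101101010000011
| 001110111110101
-----------------
  101111111110111

Answer: 101111111110111 (24567)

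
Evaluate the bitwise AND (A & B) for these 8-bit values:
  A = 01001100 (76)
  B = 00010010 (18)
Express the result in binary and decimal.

Apply & to each column (1 only where both bits are 1):
  01001100
& 00010010
----------
  00000000

Answer: 00000000 (0)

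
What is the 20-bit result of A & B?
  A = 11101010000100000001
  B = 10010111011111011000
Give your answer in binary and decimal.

Apply & to each column (1 only where both bits are 1):
  11101010000100000001
& 10010111011111011000
----------------------
  10000010000100000000

Answer: 10000010000100000000 (532736)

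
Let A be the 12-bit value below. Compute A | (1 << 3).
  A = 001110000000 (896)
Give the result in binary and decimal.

Mask = 1 << 3 = 000000001000
Bit 3 of A is 0, so OR-ing with the mask flips it to 1.
  001110000000
| 000000001000
--------------
  001110001000

Answer: 001110001000 (904)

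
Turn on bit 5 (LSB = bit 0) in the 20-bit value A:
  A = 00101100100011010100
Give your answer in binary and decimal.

Mask = 1 << 5 = 00000000000000100000
Bit 5 of A is 0, so OR-ing with the mask flips it to 1.
  00101100100011010100
| 00000000000000100000
----------------------
  00101100100011110100

Answer: 00101100100011110100 (182516)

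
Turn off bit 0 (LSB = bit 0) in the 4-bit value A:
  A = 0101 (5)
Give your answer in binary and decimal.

Mask = ~(1 << 0) = 1110
Bit 0 of A is 1, so AND-ing with the mask clears it to 0.
  0101
& 1110
------
  0100

Answer: 0100 (4)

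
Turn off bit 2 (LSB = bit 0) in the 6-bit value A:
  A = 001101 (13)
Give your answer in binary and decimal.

Mask = ~(1 << 2) = 111011
Bit 2 of A is 1, so AND-ing with the mask clears it to 0.
  001101
& 111011
--------
  001001

Answer: 001001 (9)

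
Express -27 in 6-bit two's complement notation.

1. Binary of +27:  011011
2. Invert bits:     100100
3. Add 1:           100101

Answer: 100101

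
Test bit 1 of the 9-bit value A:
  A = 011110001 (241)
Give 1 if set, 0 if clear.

Bit 1 is the 2nd from the right.
  011110001
         ^
That bit is 0.

Answer: 0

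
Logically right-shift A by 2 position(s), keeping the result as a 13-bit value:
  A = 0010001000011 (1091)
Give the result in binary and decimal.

Logical shift right by 2: drop the bottom 2 bit(s), prepend 2 zero(s) on the left.
  0010001000011  ->  keep [00100010000], discard [11], prepend 00
= 0000100010000

Answer: 0000100010000 (272)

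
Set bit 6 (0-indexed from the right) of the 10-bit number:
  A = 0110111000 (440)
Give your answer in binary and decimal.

Mask = 1 << 6 = 0001000000
Bit 6 of A is 0, so OR-ing with the mask flips it to 1.
  0110111000
| 0001000000
------------
  0111111000

Answer: 0111111000 (504)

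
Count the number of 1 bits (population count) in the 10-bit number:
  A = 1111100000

1111100000
1-bits at positions (from bit 0 = LSB): 5, 6, 7, 8, 9
Count = 5

Answer: 5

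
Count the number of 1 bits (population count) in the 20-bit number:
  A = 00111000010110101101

00111000010110101101
1-bits at positions (from bit 0 = LSB): 0, 2, 3, 5, 7, 8, 10, 15, 16, 17
Count = 10

Answer: 10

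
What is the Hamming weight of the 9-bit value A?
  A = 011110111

011110111
1-bits at positions (from bit 0 = LSB): 0, 1, 2, 4, 5, 6, 7
Count = 7

Answer: 7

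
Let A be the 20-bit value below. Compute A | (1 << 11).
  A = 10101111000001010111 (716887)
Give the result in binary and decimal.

Mask = 1 << 11 = 00000000100000000000
Bit 11 of A is 0, so OR-ing with the mask flips it to 1.
  10101111000001010111
| 00000000100000000000
----------------------
  10101111100001010111

Answer: 10101111100001010111 (718935)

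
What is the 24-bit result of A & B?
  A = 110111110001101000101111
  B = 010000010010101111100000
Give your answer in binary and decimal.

Apply & to each column (1 only where both bits are 1):
  110111110001101000101111
& 010000010010101111100000
--------------------------
  010000010000101000100000

Answer: 010000010000101000100000 (4262432)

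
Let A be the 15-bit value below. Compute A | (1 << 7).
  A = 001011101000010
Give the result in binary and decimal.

Mask = 1 << 7 = 000000010000000
Bit 7 of A is 0, so OR-ing with the mask flips it to 1.
  001011101000010
| 000000010000000
-----------------
  001011111000010

Answer: 001011111000010 (6082)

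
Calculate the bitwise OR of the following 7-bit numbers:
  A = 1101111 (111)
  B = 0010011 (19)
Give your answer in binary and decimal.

Apply | to each column (1 where either bit is 1):
  1101111
| 0010011
---------
  1111111

Answer: 1111111 (127)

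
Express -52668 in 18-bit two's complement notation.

1. Binary of +52668:  001100110110111100
2. Invert bits:     110011001001000011
3. Add 1:           110011001001000100

Answer: 110011001001000100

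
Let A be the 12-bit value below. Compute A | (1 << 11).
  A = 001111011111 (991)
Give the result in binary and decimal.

Mask = 1 << 11 = 100000000000
Bit 11 of A is 0, so OR-ing with the mask flips it to 1.
  001111011111
| 100000000000
--------------
  101111011111

Answer: 101111011111 (3039)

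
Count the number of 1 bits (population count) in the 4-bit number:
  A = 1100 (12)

1100
1-bits at positions (from bit 0 = LSB): 2, 3
Count = 2

Answer: 2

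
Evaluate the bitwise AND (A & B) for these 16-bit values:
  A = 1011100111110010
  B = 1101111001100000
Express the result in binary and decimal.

Apply & to each column (1 only where both bits are 1):
  1011100111110010
& 1101111001100000
------------------
  1001100001100000

Answer: 1001100001100000 (39008)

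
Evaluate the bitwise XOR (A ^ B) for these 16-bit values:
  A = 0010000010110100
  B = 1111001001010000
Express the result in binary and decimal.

Apply ^ to each column (1 where bits differ):
  0010000010110100
^ 1111001001010000
------------------
  1101001011100100

Answer: 1101001011100100 (53988)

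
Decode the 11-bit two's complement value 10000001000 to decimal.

MSB is 1, so the value is negative. Find the magnitude:
1. Invert bits:  01111110111
2. Add 1:        01111111000  = 1016
3. Apply sign:   -1016

Answer: -1016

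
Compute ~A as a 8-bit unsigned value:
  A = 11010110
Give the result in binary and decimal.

Flip each bit (0->1, 1->0):
  11010110
  00101001

Answer: 00101001 (41)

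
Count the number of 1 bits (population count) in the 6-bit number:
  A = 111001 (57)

111001
1-bits at positions (from bit 0 = LSB): 0, 3, 4, 5
Count = 4

Answer: 4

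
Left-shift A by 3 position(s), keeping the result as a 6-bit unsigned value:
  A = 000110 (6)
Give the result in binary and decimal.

Shift left by 3: drop the top 3 bit(s), append 3 zero(s) on the right.
  000110  ->  discard [000], keep [110], append 000
= 110000

Answer: 110000 (48)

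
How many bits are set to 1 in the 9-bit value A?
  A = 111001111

111001111
1-bits at positions (from bit 0 = LSB): 0, 1, 2, 3, 6, 7, 8
Count = 7

Answer: 7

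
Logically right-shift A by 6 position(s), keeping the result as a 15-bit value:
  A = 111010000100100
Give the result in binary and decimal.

Logical shift right by 6: drop the bottom 6 bit(s), prepend 6 zero(s) on the left.
  111010000100100  ->  keep [111010000], discard [100100], prepend 000000
= 000000111010000

Answer: 000000111010000 (464)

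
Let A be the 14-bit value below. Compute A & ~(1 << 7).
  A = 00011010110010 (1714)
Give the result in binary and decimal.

Mask = ~(1 << 7) = 11111101111111
Bit 7 of A is 1, so AND-ing with the mask clears it to 0.
  00011010110010
& 11111101111111
----------------
  00011000110010

Answer: 00011000110010 (1586)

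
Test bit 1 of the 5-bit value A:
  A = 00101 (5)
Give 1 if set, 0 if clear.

Bit 1 is the 2nd from the right.
  00101
     ^
That bit is 0.

Answer: 0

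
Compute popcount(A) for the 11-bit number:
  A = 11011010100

11011010100
1-bits at positions (from bit 0 = LSB): 2, 4, 6, 7, 9, 10
Count = 6

Answer: 6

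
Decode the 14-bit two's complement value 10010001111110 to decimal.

MSB is 1, so the value is negative. Find the magnitude:
1. Invert bits:  01101110000001
2. Add 1:        01101110000010  = 7042
3. Apply sign:   -7042

Answer: -7042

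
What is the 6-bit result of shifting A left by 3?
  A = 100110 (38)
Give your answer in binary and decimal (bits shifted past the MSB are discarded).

Shift left by 3: drop the top 3 bit(s), append 3 zero(s) on the right.
  100110  ->  discard [100], keep [110], append 000
= 110000

Answer: 110000 (48)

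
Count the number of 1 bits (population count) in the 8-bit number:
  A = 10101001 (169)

10101001
1-bits at positions (from bit 0 = LSB): 0, 3, 5, 7
Count = 4

Answer: 4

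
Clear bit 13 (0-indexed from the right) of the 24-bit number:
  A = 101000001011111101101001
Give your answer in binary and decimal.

Mask = ~(1 << 13) = 111111111101111111111111
Bit 13 of A is 1, so AND-ing with the mask clears it to 0.
  101000001011111101101001
& 111111111101111111111111
--------------------------
  101000001001111101101001

Answer: 101000001001111101101001 (10526569)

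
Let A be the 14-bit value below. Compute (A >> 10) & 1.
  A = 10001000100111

Bit 10 is the 11th from the right.
  10001000100111
     ^
That bit is 0.

Answer: 0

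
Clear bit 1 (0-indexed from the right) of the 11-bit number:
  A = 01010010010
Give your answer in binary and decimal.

Mask = ~(1 << 1) = 11111111101
Bit 1 of A is 1, so AND-ing with the mask clears it to 0.
  01010010010
& 11111111101
-------------
  01010010000

Answer: 01010010000 (656)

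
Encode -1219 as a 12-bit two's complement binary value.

1. Binary of +1219:  010011000011
2. Invert bits:     101100111100
3. Add 1:           101100111101

Answer: 101100111101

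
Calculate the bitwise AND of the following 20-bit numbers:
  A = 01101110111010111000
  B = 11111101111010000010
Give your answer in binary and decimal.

Apply & to each column (1 only where both bits are 1):
  01101110111010111000
& 11111101111010000010
----------------------
  01101100111010000000

Answer: 01101100111010000000 (446080)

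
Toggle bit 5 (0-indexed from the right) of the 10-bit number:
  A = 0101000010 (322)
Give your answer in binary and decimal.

Mask = 1 << 5 = 0000100000
Bit 5 of A is 0; XOR with the mask flips it to 1.
  0101000010
^ 0000100000
------------
  0101100010

Answer: 0101100010 (354)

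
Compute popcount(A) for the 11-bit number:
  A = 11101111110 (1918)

11101111110
1-bits at positions (from bit 0 = LSB): 1, 2, 3, 4, 5, 6, 8, 9, 10
Count = 9

Answer: 9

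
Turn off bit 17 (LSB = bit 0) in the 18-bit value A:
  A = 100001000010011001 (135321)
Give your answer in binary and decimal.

Mask = ~(1 << 17) = 011111111111111111
Bit 17 of A is 1, so AND-ing with the mask clears it to 0.
  100001000010011001
& 011111111111111111
--------------------
  000001000010011001

Answer: 000001000010011001 (4249)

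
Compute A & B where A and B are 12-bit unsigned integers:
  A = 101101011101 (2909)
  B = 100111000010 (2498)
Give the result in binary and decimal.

Apply & to each column (1 only where both bits are 1):
  101101011101
& 100111000010
--------------
  100101000000

Answer: 100101000000 (2368)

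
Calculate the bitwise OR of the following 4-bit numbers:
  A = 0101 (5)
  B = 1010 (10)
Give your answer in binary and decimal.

Apply | to each column (1 where either bit is 1):
  0101
| 1010
------
  1111

Answer: 1111 (15)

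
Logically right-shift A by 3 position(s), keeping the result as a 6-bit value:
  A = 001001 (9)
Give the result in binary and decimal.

Logical shift right by 3: drop the bottom 3 bit(s), prepend 3 zero(s) on the left.
  001001  ->  keep [001], discard [001], prepend 000
= 000001

Answer: 000001 (1)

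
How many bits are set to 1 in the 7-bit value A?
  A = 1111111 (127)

1111111
1-bits at positions (from bit 0 = LSB): 0, 1, 2, 3, 4, 5, 6
Count = 7

Answer: 7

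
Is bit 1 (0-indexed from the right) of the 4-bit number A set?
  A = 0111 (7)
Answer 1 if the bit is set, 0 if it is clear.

Bit 1 is the 2nd from the right.
  0111
    ^
That bit is 1.

Answer: 1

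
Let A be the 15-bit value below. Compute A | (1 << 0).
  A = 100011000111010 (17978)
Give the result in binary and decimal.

Mask = 1 << 0 = 000000000000001
Bit 0 of A is 0, so OR-ing with the mask flips it to 1.
  100011000111010
| 000000000000001
-----------------
  100011000111011

Answer: 100011000111011 (17979)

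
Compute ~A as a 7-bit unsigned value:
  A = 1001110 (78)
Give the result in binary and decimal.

Flip each bit (0->1, 1->0):
  1001110
  0110001

Answer: 0110001 (49)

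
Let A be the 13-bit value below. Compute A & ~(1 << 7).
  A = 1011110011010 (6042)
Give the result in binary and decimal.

Mask = ~(1 << 7) = 1111101111111
Bit 7 of A is 1, so AND-ing with the mask clears it to 0.
  1011110011010
& 1111101111111
---------------
  1011100011010

Answer: 1011100011010 (5914)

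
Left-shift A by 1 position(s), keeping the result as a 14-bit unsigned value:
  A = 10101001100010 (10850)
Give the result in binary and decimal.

Shift left by 1: drop the top 1 bit(s), append 1 zero(s) on the right.
  10101001100010  ->  discard [1], keep [0101001100010], append 0
= 01010011000100

Answer: 01010011000100 (5316)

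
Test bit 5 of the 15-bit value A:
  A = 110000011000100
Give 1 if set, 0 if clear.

Bit 5 is the 6th from the right.
  110000011000100
           ^
That bit is 0.

Answer: 0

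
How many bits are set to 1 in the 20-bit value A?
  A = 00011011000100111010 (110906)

00011011000100111010
1-bits at positions (from bit 0 = LSB): 1, 3, 4, 5, 8, 12, 13, 15, 16
Count = 9

Answer: 9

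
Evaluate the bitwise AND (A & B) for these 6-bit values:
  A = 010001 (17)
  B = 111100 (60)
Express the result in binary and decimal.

Apply & to each column (1 only where both bits are 1):
  010001
& 111100
--------
  010000

Answer: 010000 (16)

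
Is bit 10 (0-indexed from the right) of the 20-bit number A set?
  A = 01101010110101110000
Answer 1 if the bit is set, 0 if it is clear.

Bit 10 is the 11th from the right.
  01101010110101110000
           ^
That bit is 1.

Answer: 1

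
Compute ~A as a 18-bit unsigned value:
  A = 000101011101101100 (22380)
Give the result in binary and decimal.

Flip each bit (0->1, 1->0):
  000101011101101100
  111010100010010011

Answer: 111010100010010011 (239763)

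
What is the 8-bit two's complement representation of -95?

1. Binary of +95:  01011111
2. Invert bits:     10100000
3. Add 1:           10100001

Answer: 10100001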